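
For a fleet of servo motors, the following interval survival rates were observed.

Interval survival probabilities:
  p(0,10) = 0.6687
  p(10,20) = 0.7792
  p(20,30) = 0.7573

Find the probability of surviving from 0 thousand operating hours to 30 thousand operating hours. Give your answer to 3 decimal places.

0.395

Survival from 0 to 30 is the product of surviving each interval: 0.6687 × 0.7792 × 0.7573.
= 0.394592.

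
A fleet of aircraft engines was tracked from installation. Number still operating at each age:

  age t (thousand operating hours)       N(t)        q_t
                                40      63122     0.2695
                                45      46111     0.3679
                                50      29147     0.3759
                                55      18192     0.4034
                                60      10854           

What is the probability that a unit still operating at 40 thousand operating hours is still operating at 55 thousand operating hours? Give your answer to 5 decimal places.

0.28820

The conditional survival probability is N(55)/N(40) = 18192/63122 = 0.288204.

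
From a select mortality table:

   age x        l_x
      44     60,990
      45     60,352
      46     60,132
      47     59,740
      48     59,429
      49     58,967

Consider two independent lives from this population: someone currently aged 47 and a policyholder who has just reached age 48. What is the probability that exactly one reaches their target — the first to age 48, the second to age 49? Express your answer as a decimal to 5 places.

0.01290

p₁ = l_48/l_47 = 59,429/59,740 = 0.994794; p₂ = l_49/l_48 = 58,967/59,429 = 0.992226.
P(exactly one) = p₁(1−p₂) + (1−p₁)p₂ = 0.007734 + 0.005166 = 0.012899.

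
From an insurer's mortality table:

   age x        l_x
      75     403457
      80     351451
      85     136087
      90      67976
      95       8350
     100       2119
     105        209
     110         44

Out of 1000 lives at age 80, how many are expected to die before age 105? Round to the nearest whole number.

999

The relevant probability is 1 − 209/351451 = 0.999405.
Expected number = 1000 × 0.999405 = 999.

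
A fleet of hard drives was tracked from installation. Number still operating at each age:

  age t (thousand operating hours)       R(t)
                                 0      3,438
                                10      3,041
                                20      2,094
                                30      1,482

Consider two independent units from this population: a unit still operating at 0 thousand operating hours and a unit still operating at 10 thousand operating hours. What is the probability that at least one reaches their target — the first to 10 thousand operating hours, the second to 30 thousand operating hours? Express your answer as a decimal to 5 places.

0.94080

p₁ = R(10)/R(0) = 3,041/3,438 = 0.884526; p₂ = R(30)/R(10) = 1,482/3,041 = 0.487340.
P(at least one) = 1 − (1−p₁)(1−p₂) = 1 − 0.115474 × 0.512660 = 0.940801.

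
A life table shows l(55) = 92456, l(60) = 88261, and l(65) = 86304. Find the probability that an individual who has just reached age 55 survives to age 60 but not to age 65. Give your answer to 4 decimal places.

This is the probability of reaching 60 but not 65, conditional on being alive at 55: (l(60) − l(65)) / l(55).
= (88261 − 86304) / 92456 = 1957 / 92456 = 0.021167.

0.0212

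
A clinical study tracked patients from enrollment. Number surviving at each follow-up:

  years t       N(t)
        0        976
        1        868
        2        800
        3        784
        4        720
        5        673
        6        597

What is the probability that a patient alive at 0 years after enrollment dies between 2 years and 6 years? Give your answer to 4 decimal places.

This is the probability of reaching 2 but not 6, conditional on being alive at 0: (N(2) − N(6)) / N(0).
= (800 − 597) / 976 = 203 / 976 = 0.207992.

0.2080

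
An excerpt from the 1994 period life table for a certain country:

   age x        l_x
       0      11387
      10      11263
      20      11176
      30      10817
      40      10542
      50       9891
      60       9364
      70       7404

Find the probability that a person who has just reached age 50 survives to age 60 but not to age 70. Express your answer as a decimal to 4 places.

0.1982

We want 10|10q50 = (l_60 − l_70)/l_50.
This is the probability of reaching 60 but not 70, conditional on being alive at 50: (l_60 − l_70) / l_50.
= (9364 − 7404) / 9891 = 1960 / 9891 = 0.198160.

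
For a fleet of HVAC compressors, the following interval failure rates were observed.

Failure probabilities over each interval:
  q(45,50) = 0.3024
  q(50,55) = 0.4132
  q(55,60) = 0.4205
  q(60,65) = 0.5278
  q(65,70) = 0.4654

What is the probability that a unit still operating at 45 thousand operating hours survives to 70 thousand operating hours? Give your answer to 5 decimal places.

Survival from 45 to 70 is the product of surviving each interval: (1 − 0.3024) × (1 − 0.4132) × (1 − 0.4205) × (1 − 0.5278) × (1 − 0.4654).
= 0.6976 × 0.5868 × 0.5795 × 0.4722 × 0.5346 = 0.059883.

0.05988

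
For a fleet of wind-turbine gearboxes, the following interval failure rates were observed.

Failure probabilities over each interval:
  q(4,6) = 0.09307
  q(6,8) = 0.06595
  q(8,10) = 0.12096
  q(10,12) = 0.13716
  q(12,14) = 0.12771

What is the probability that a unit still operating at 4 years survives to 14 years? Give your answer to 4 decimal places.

0.5605

The overall survival probability is (1 − 0.09307) × (1 − 0.06595) × (1 − 0.12096) × (1 − 0.13716) × (1 − 0.12771).
= 0.90693 × 0.93405 × 0.87904 × 0.86284 × 0.87229 = 0.560459.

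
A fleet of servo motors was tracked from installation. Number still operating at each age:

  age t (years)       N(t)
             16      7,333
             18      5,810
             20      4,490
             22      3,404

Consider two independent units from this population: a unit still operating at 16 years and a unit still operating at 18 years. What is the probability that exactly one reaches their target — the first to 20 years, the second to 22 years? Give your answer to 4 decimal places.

0.4807

p₁ = N(20)/N(16) = 4,490/7,333 = 0.612301; p₂ = N(22)/N(18) = 3,404/5,810 = 0.585886.
P(exactly one) = p₁(1−p₂) + (1−p₁)p₂ = 0.253562 + 0.227147 = 0.480710.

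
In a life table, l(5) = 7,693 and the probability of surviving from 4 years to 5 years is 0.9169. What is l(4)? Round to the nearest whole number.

l(4) = l(5) / p = 7,693 / 0.9169 = 8390.

8390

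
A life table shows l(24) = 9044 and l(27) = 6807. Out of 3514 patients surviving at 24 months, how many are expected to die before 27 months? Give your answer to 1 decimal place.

The relevant probability is 1 − 6807/9044 = 0.247346.
Expected number = 3514 × 0.247346 = 869.2.

869.2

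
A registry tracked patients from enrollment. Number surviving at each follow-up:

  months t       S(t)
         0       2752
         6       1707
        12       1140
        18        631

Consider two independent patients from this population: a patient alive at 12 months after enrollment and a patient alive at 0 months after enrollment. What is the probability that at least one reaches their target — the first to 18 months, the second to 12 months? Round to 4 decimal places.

0.7385

p₁ = S(18)/S(12) = 631/1140 = 0.553509; p₂ = S(12)/S(0) = 1140/2752 = 0.414244.
P(at least one) = 1 − (1−p₁)(1−p₂) = 1 − 0.446491 × 0.585756 = 0.738465.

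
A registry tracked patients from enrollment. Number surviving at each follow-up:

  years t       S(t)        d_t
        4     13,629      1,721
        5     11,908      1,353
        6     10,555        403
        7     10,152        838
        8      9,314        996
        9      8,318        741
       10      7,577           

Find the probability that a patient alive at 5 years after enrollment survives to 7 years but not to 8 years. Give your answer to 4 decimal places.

0.0704

This is the probability of reaching 7 but not 8, conditional on being alive at 5: (S(7) − S(8)) / S(5).
= (10,152 − 9,314) / 11,908 = 838 / 11,908 = 0.070373.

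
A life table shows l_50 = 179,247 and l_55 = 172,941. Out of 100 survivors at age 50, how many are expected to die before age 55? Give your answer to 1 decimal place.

The relevant probability is 1 − 172,941/179,247 = 0.035181.
Expected number = 100 × 0.035181 = 3.5.

3.5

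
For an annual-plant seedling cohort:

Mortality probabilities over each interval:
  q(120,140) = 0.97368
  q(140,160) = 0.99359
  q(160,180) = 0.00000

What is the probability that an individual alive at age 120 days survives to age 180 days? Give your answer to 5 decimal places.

P(survive 120→180) = (1 − 0.97368) × (1 − 0.99359) × (1 − 0.00000).
= 0.02632 × 0.00641 × 1.00000 = 0.000169.

0.00017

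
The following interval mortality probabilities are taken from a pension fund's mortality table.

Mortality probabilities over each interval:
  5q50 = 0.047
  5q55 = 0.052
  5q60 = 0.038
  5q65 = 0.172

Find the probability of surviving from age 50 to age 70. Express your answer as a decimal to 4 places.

The overall survival probability is (1 − 0.047) × (1 − 0.052) × (1 − 0.038) × (1 − 0.172).
= 0.953 × 0.948 × 0.962 × 0.828 = 0.719626.

0.7196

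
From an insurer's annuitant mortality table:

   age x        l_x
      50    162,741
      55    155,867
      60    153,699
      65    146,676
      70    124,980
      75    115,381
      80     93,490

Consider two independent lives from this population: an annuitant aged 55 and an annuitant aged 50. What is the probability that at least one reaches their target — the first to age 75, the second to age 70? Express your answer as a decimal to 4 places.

p₁ = l_75/l_55 = 115,381/155,867 = 0.740253; p₂ = l_70/l_50 = 124,980/162,741 = 0.767969.
P(at least one) = 1 − (1−p₁)(1−p₂) = 1 − 0.259747 × 0.232031 = 0.939731.

0.9397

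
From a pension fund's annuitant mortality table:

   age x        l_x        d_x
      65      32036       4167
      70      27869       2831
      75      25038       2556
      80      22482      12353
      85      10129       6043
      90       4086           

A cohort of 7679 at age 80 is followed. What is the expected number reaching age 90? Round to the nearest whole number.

The relevant probability is 4086/22482 = 0.181745.
Expected number = 7679 × 0.181745 = 1396.

1396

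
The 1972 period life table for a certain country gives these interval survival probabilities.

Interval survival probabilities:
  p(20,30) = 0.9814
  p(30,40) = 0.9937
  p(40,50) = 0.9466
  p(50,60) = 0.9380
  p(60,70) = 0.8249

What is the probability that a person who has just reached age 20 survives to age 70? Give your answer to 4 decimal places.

0.7143

Survival from 20 to 70 is the product of surviving each interval: 0.9814 × 0.9937 × 0.9466 × 0.9380 × 0.8249.
= 0.714286.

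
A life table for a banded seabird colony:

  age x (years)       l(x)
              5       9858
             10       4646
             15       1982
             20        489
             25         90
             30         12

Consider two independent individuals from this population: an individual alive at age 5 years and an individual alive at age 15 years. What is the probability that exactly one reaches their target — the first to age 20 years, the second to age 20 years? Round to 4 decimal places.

p₁ = l(20)/l(5) = 489/9858 = 0.049604; p₂ = l(20)/l(15) = 489/1982 = 0.246720.
P(exactly one) = p₁(1−p₂) + (1−p₁)p₂ = 0.037366 + 0.234482 = 0.271847.

0.2718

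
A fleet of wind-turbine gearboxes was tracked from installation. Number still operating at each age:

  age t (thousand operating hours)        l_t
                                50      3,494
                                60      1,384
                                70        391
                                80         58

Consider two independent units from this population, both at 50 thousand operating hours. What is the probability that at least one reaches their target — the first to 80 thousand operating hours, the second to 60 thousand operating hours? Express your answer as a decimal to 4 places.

p₁ = l_80/l_50 = 58/3,494 = 0.016600; p₂ = l_60/l_50 = 1,384/3,494 = 0.396108.
P(at least one) = 1 − (1−p₁)(1−p₂) = 1 − 0.983400 × 0.603892 = 0.406133.

0.4061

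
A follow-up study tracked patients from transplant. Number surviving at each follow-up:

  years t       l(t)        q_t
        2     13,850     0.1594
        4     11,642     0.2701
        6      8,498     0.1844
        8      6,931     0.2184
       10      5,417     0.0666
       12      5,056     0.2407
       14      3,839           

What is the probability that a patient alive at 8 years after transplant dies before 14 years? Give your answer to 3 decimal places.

P(die before 14 | alive at 8) = 1 − l(14)/l(8) = 1 − 3,839/6,931 = (3,092)/6,931 = 0.446112.

0.446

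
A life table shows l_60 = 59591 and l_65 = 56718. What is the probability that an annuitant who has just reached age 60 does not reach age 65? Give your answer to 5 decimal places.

P(die before 65 | alive at 60) = 1 − l_65/l_60 = 1 − 56718/59591 = (2873)/59591 = 0.048212.

0.04821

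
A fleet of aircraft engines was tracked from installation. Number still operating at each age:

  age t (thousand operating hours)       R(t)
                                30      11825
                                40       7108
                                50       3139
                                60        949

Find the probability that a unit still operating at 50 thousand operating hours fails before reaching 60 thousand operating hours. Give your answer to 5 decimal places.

0.69767

P(fail before 60 | operational at 50) = 1 − R(60)/R(50) = 1 − 949/3139 = (2190)/3139 = 0.697674.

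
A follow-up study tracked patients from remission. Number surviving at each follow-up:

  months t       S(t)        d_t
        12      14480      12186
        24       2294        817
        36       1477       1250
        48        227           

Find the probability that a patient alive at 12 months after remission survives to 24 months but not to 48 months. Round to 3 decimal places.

0.143

This is the probability of reaching 24 but not 48, conditional on being alive at 12: (S(24) − S(48)) / S(12).
= (2294 − 227) / 14480 = 2067 / 14480 = 0.142749.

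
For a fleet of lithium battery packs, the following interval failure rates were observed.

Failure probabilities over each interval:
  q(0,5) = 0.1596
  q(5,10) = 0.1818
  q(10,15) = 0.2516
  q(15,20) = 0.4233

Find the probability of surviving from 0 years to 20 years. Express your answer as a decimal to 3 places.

Chaining the interval survival probabilities: (1 − 0.1596) × (1 − 0.1818) × (1 − 0.2516) × (1 − 0.4233).
= 0.8404 × 0.8182 × 0.7484 × 0.5767 = 0.296776.

0.297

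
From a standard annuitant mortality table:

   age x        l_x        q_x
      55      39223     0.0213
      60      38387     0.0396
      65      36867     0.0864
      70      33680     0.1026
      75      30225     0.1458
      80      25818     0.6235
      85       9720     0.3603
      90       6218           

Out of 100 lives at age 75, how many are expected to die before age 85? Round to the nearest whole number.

68

The relevant probability is 1 − 9720/30225 = 0.678412.
Expected number = 100 × 0.678412 = 68.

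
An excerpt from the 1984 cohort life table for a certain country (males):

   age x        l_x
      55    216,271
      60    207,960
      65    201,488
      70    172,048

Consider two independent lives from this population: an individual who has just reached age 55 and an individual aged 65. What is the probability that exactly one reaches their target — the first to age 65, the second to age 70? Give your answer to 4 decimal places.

0.1945

p₁ = l_65/l_55 = 201,488/216,271 = 0.931646; p₂ = l_70/l_65 = 172,048/201,488 = 0.853887.
P(exactly one) = p₁(1−p₂) + (1−p₁)p₂ = 0.136126 + 0.058367 = 0.194492.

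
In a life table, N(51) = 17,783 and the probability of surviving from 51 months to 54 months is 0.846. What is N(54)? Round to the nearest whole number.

N(54) = N(51) × p = 17,783 × 0.846 = 15044.

15044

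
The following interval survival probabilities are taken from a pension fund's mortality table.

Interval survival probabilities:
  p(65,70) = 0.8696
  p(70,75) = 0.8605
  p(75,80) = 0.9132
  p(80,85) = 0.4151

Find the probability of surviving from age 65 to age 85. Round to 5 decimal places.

Survival from 65 to 85 is the product of surviving each interval: 0.8696 × 0.8605 × 0.9132 × 0.4151.
= 0.283654.

0.28365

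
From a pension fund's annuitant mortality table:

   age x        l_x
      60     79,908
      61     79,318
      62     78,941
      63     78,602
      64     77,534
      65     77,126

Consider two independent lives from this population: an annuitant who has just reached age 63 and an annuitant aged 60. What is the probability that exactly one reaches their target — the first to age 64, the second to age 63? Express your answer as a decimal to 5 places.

p₁ = l_64/l_63 = 77,534/78,602 = 0.986413; p₂ = l_63/l_60 = 78,602/79,908 = 0.983656.
P(exactly one) = p₁(1−p₂) + (1−p₁)p₂ = 0.016122 + 0.013365 = 0.029487.

0.02949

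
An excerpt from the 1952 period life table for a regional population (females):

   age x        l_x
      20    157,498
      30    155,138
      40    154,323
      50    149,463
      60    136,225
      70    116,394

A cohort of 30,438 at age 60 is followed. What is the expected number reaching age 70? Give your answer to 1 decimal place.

The relevant probability is 116,394/136,225 = 0.854425.
Expected number = 30,438 × 0.854425 = 26007.0.

26007.0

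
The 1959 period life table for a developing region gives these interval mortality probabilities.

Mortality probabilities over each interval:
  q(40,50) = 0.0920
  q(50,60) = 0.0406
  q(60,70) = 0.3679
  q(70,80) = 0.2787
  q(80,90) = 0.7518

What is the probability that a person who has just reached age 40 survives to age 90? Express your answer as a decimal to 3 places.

Chaining the interval survival probabilities: (1 − 0.0920) × (1 − 0.0406) × (1 − 0.3679) × (1 − 0.2787) × (1 − 0.7518).
= 0.9080 × 0.9594 × 0.6321 × 0.7213 × 0.2482 = 0.098580.

0.099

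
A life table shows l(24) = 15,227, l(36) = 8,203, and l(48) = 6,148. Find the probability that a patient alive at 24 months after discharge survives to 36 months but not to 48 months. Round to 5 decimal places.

0.13496

This is the probability of reaching 36 but not 48, conditional on being alive at 24: (l(36) − l(48)) / l(24).
= (8,203 − 6,148) / 15,227 = 2,055 / 15,227 = 0.134958.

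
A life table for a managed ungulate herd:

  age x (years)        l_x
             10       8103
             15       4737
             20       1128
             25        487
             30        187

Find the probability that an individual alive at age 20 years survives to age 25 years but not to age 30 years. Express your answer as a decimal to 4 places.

0.2660

This is the probability of reaching 25 but not 30, conditional on being alive at 20: (l_25 − l_30) / l_20.
= (487 − 187) / 1128 = 300 / 1128 = 0.265957.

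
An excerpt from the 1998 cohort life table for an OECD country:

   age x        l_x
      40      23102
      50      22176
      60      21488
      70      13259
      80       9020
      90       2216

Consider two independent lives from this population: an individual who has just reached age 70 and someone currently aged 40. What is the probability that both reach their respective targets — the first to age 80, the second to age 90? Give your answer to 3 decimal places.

p₁ = l_80/l_70 = 9020/13259 = 0.680293; p₂ = l_90/l_40 = 2216/23102 = 0.095922.
P(both) = p₁ × p₂ = 0.680293 × 0.095922 = 0.065255.

0.065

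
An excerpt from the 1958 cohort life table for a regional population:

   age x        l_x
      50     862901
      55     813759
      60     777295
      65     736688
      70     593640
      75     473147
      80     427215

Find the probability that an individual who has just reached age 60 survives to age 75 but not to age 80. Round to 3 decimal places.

0.059

We want 15|5q60 = (l_75 − l_80)/l_60.
This is the probability of reaching 75 but not 80, conditional on being alive at 60: (l_75 − l_80) / l_60.
= (473147 − 427215) / 777295 = 45932 / 777295 = 0.059092.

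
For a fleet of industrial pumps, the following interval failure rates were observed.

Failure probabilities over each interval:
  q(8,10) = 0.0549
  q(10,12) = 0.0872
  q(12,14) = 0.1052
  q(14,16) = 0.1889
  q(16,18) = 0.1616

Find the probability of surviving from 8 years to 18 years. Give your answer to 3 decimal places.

The overall survival probability is (1 − 0.0549) × (1 − 0.0872) × (1 − 0.1052) × (1 − 0.1889) × (1 − 0.1616).
= 0.9451 × 0.9128 × 0.8948 × 0.8111 × 0.8384 = 0.524934.

0.525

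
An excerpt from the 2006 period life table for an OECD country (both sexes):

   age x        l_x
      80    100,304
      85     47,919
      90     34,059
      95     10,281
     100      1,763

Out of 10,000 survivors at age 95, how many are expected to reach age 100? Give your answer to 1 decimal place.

The relevant probability is 1,763/10,281 = 0.171481.
Expected number = 10,000 × 0.171481 = 1714.8.

1714.8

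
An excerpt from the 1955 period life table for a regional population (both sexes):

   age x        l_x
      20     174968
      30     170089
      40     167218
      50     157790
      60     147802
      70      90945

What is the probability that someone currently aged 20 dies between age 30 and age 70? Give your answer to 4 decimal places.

0.4523

This is the probability of reaching 30 but not 70, conditional on being alive at 20: (l_30 − l_70) / l_20.
= (170089 − 90945) / 174968 = 79144 / 174968 = 0.452334.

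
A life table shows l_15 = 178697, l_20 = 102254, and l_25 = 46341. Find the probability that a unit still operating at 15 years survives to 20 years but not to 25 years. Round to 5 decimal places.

This is the probability of reaching 20 but not 25, conditional on being operational at 15: (l_20 − l_25) / l_15.
= (102254 − 46341) / 178697 = 55913 / 178697 = 0.312893.

0.31289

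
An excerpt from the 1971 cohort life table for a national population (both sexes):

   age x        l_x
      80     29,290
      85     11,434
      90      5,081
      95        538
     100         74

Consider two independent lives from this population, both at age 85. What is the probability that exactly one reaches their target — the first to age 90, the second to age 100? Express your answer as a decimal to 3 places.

0.445

p₁ = l_90/l_85 = 5,081/11,434 = 0.444376; p₂ = l_100/l_85 = 74/11,434 = 0.006472.
P(exactly one) = p₁(1−p₂) + (1−p₁)p₂ = 0.441500 + 0.003596 = 0.445096.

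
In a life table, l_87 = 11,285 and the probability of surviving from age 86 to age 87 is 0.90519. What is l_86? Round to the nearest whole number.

12467

l_86 = l_87 / p = 11,285 / 0.90519 = 12467.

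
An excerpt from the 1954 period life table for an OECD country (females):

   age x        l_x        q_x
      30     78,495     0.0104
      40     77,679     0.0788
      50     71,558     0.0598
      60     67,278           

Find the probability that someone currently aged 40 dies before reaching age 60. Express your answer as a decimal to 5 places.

P(die before 60 | alive at 40) = 1 − l_60/l_40 = 1 − 67,278/77,679 = (10,401)/77,679 = 0.133897.

0.13390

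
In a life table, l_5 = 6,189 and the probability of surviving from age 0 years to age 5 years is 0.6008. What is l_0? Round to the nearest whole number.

10301

l_0 = l_5 / p = 6,189 / 0.6008 = 10301.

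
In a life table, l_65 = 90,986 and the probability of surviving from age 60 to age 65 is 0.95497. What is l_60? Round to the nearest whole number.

l_60 = l_65 / p = 90,986 / 0.95497 = 95276.

95276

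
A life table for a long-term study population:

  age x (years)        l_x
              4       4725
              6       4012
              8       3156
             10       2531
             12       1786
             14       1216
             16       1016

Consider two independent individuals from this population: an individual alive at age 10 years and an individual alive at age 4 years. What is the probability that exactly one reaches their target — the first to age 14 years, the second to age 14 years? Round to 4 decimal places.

p₁ = l_14/l_10 = 1216/2531 = 0.480443; p₂ = l_14/l_4 = 1216/4725 = 0.257354.
P(exactly one) = p₁(1−p₂) + (1−p₁)p₂ = 0.356799 + 0.133710 = 0.490509.

0.4905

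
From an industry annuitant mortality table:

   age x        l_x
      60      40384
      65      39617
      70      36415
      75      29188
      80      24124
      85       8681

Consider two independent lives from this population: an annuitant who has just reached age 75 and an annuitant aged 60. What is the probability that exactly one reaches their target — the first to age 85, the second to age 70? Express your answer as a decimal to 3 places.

p₁ = l_85/l_75 = 8681/29188 = 0.297417; p₂ = l_70/l_60 = 36415/40384 = 0.901719.
P(exactly one) = p₁(1−p₂) + (1−p₁)p₂ = 0.029230 + 0.633532 = 0.662763.

0.663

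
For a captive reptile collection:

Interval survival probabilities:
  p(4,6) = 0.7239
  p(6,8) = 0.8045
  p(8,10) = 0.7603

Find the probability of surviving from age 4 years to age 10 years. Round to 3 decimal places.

Survival from 4 to 10 is the product of surviving each interval: 0.7239 × 0.8045 × 0.7603.
= 0.442782.

0.443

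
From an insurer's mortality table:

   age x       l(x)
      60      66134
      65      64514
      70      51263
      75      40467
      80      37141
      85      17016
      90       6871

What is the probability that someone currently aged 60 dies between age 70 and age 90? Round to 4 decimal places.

0.6712

This is the probability of reaching 70 but not 90, conditional on being alive at 60: (l(70) − l(90)) / l(60).
= (51263 − 6871) / 66134 = 44392 / 66134 = 0.671243.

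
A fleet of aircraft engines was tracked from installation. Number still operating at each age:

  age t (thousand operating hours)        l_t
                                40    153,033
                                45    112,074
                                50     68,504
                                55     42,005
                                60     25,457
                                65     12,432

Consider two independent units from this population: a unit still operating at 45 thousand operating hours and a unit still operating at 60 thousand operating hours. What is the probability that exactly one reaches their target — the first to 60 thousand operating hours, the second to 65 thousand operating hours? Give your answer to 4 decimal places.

0.4936

p₁ = l_60/l_45 = 25,457/112,074 = 0.227145; p₂ = l_65/l_60 = 12,432/25,457 = 0.488353.
P(exactly one) = p₁(1−p₂) + (1−p₁)p₂ = 0.116218 + 0.377426 = 0.493644.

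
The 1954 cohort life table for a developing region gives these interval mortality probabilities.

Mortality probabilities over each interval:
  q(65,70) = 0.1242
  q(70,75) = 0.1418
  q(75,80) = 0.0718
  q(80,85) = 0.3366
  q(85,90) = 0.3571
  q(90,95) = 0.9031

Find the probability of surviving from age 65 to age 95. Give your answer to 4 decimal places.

0.0288

P(survive 65→95) = (1 − 0.1242) × (1 − 0.1418) × (1 − 0.0718) × (1 − 0.3366) × (1 − 0.3571) × (1 − 0.9031).
= 0.8758 × 0.8582 × 0.9282 × 0.6634 × 0.6429 × 0.0969 = 0.028832.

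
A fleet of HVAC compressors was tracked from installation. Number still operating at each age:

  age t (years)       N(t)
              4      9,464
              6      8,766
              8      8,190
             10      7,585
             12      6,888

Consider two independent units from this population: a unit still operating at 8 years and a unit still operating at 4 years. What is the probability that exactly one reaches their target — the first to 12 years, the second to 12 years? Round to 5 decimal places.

0.34462

p₁ = N(12)/N(8) = 6,888/8,190 = 0.841026; p₂ = N(12)/N(4) = 6,888/9,464 = 0.727811.
P(exactly one) = p₁(1−p₂) + (1−p₁)p₂ = 0.228918 + 0.115703 = 0.344621.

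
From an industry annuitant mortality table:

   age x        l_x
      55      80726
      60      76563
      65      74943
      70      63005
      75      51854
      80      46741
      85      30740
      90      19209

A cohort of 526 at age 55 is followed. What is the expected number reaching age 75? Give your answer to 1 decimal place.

The relevant probability is 51854/80726 = 0.642346.
Expected number = 526 × 0.642346 = 337.9.

337.9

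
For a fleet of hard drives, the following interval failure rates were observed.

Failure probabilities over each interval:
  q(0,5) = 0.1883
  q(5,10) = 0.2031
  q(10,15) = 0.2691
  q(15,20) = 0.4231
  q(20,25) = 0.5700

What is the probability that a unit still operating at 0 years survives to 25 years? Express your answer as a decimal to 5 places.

Chaining the interval survival probabilities: (1 − 0.1883) × (1 − 0.2031) × (1 − 0.2691) × (1 − 0.4231) × (1 − 0.5700).
= 0.8117 × 0.7969 × 0.7309 × 0.5769 × 0.4300 = 0.117281.

0.11728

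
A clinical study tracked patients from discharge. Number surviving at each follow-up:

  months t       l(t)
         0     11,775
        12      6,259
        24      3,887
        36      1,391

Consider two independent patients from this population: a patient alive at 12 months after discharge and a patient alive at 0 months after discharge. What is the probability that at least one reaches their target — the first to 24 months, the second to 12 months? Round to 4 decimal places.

p₁ = l(24)/l(12) = 3,887/6,259 = 0.621026; p₂ = l(12)/l(0) = 6,259/11,775 = 0.531550.
P(at least one) = 1 − (1−p₁)(1−p₂) = 1 − 0.378974 × 0.468450 = 0.822470.

0.8225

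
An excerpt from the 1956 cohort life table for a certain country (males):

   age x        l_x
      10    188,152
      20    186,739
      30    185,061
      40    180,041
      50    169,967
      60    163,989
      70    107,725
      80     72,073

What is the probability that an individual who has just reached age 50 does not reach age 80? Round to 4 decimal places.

P(die before 80 | alive at 50) = 1 − l_80/l_50 = 1 − 72,073/169,967 = (97,894)/169,967 = 0.575959.

0.5760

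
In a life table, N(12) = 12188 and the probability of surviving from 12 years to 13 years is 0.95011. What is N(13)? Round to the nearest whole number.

N(13) = N(12) × p = 12188 × 0.95011 = 11580.

11580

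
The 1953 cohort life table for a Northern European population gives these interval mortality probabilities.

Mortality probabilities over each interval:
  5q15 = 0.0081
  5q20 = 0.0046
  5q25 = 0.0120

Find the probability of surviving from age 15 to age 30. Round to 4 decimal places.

0.9755

The overall survival probability is (1 − 0.0081) × (1 − 0.0046) × (1 − 0.0120).
= 0.9919 × 0.9954 × 0.9880 = 0.975489.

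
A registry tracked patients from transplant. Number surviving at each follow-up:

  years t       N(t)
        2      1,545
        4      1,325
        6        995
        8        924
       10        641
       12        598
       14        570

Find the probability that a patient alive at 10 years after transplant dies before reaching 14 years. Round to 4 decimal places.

0.1108

P(die before 14 | alive at 10) = 1 − N(14)/N(10) = 1 − 570/641 = (71)/641 = 0.110764.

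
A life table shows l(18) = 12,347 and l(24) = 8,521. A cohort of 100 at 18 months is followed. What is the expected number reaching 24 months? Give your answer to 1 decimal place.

69.0

The relevant probability is 8,521/12,347 = 0.690127.
Expected number = 100 × 0.690127 = 69.0.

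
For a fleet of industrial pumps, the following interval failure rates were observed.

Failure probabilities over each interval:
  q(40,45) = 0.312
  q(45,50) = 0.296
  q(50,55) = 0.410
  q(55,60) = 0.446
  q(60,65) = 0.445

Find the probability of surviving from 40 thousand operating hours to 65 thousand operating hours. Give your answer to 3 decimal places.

0.088

P(survive 40→65) = (1 − 0.312) × (1 − 0.296) × (1 − 0.410) × (1 − 0.446) × (1 − 0.445).
= 0.688 × 0.704 × 0.590 × 0.554 × 0.555 = 0.087865.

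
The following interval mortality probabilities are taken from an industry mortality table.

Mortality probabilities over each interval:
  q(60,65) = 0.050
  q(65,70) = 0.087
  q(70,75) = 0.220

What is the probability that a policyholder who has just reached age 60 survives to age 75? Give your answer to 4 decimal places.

The overall survival probability is (1 − 0.050) × (1 − 0.087) × (1 − 0.220).
= 0.950 × 0.913 × 0.780 = 0.676533.

0.6765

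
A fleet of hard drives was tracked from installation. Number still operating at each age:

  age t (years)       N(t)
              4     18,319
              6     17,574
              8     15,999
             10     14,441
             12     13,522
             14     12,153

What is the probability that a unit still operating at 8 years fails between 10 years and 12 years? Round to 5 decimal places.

This is the probability of reaching 10 but not 12, conditional on being operational at 8: (N(10) − N(12)) / N(8).
= (14,441 − 13,522) / 15,999 = 919 / 15,999 = 0.057441.

0.05744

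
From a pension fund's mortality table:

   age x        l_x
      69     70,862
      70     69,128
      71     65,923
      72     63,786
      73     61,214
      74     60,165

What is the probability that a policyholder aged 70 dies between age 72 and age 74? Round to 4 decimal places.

We want 2|2q70 = (l_72 − l_74)/l_70.
This is the probability of reaching 72 but not 74, conditional on being alive at 70: (l_72 − l_74) / l_70.
= (63,786 − 60,165) / 69,128 = 3,621 / 69,128 = 0.052381.

0.0524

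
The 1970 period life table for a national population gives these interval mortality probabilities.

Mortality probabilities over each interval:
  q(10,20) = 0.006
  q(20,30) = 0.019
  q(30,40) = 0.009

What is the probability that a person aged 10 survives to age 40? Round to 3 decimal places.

P(survive 10→40) = (1 − 0.006) × (1 − 0.019) × (1 − 0.009).
= 0.994 × 0.981 × 0.991 = 0.966338.

0.966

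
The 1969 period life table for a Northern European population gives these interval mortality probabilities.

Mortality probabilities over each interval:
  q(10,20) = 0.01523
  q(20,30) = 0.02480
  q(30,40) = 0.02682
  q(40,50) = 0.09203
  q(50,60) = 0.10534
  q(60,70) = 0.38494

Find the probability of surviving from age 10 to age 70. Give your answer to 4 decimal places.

Survival from 10 to 70 is the product of surviving each interval: (1 − 0.01523) × (1 − 0.02480) × (1 − 0.02682) × (1 − 0.09203) × (1 − 0.10534) × (1 − 0.38494).
= 0.98477 × 0.97520 × 0.97318 × 0.90797 × 0.89466 × 0.61506 = 0.466948.

0.4669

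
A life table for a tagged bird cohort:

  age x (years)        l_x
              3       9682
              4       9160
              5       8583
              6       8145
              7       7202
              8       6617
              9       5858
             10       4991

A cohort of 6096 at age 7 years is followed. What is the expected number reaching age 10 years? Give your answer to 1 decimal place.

The relevant probability is 4991/7202 = 0.693002.
Expected number = 6096 × 0.693002 = 4224.5.

4224.5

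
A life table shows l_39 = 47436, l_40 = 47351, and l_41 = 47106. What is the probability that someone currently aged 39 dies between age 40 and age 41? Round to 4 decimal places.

This is the probability of reaching 40 but not 41, conditional on being alive at 39: (l_40 − l_41) / l_39.
= (47351 − 47106) / 47436 = 245 / 47436 = 0.005165.

0.0052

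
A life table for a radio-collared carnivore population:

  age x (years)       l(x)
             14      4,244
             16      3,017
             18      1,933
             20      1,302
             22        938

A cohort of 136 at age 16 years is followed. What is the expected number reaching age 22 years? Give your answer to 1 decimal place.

The relevant probability is 938/3,017 = 0.310905.
Expected number = 136 × 0.310905 = 42.3.

42.3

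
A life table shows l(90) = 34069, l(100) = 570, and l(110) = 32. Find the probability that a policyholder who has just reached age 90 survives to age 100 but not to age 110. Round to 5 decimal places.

0.01579

This is the probability of reaching 100 but not 110, conditional on being alive at 90: (l(100) − l(110)) / l(90).
= (570 − 32) / 34069 = 538 / 34069 = 0.015791.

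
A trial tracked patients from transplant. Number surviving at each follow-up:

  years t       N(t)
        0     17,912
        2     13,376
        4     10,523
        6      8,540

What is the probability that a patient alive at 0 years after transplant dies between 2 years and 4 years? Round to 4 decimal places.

0.1593

This is the probability of reaching 2 but not 4, conditional on being alive at 0: (N(2) − N(4)) / N(0).
= (13,376 − 10,523) / 17,912 = 2,853 / 17,912 = 0.159279.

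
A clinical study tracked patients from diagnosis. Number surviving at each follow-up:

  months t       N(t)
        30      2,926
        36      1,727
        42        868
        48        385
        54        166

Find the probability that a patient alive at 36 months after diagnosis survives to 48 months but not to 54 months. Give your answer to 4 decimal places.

This is the probability of reaching 48 but not 54, conditional on being alive at 36: (N(48) − N(54)) / N(36).
= (385 − 166) / 1,727 = 219 / 1,727 = 0.126809.

0.1268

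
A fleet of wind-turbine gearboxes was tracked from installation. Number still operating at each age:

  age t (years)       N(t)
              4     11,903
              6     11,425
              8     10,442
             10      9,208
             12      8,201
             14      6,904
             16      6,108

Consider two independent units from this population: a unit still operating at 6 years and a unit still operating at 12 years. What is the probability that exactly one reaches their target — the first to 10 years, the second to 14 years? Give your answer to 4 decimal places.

0.2908

p₁ = N(10)/N(6) = 9,208/11,425 = 0.805952; p₂ = N(14)/N(12) = 6,904/8,201 = 0.841849.
P(exactly one) = p₁(1−p₂) + (1−p₁)p₂ = 0.127462 + 0.163359 = 0.290821.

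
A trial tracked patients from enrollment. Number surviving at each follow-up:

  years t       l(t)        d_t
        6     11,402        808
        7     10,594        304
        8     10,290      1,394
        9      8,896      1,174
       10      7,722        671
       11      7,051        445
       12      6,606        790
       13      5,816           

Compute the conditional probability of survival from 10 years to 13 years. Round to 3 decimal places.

0.753

The conditional survival probability is l(13)/l(10) = 5,816/7,722 = 0.753173.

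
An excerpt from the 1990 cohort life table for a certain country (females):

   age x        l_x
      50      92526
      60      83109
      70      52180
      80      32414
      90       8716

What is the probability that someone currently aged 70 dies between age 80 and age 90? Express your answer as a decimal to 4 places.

0.4542

This is the probability of reaching 80 but not 90, conditional on being alive at 70: (l_80 − l_90) / l_70.
= (32414 − 8716) / 52180 = 23698 / 52180 = 0.454159.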